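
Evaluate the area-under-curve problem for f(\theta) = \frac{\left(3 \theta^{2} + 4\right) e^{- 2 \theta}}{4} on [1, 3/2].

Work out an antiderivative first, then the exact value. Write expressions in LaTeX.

Antiderivative: F(\theta) = - \frac{\left(6 \theta^{2} + 6 \theta + 11\right) e^{- 2 \theta}}{16}; value = - \frac{67}{32 e^{3}} + \frac{23}{16 e^{2}}

f has the shape u'v + uv' for u = - \frac{3 \theta^{2}}{8} - \frac{3 \theta}{8} - \frac{11}{16} and v = e^{- 2 \theta} — it is the derivative of the product u*v.
F(\theta) = - \frac{\left(6 \theta^{2} + 6 \theta + 11\right) e^{- 2 \theta}}{16} is an antiderivative of f.
Check: d/d\theta[- \frac{\left(6 \theta^{2} + 6 \theta + 11\right) e^{- 2 \theta}}{16}] = \frac{\left(3 \theta^{2} + 4\right) e^{- 2 \theta}}{4} = f(\theta).
F(3/2) = - \frac{67}{32 e^{3}}; F(1) = - \frac{23}{16 e^{2}}.
Integral = F(3/2) - F(1) = - \frac{67}{32 e^{3}} + \frac{23}{16 e^{2}}.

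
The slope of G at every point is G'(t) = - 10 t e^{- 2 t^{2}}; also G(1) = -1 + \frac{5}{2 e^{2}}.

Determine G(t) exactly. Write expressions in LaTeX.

G(t) = - \frac{\left(2 e^{2 t^{2}} - 5\right) e^{- 2 t^{2}}}{2}

The substitution u = - 2 t^{2} works: G'(t) is exactly (dG/du)*(du/dt) for that inner function.
A general antiderivative is \frac{5 e^{- 2 t^{2}}}{2} + C.
The condition gives C = -1 + \frac{5}{2 e^{2}} - (\frac{5}{2 e^{2}}) = -1.
So G(t) = - \frac{\left(2 e^{2 t^{2}} - 5\right) e^{- 2 t^{2}}}{2}.
Check: d/dt[- \frac{\left(2 e^{2 t^{2}} - 5\right) e^{- 2 t^{2}}}{2}] = - 10 t e^{- 2 t^{2}} = G'(t).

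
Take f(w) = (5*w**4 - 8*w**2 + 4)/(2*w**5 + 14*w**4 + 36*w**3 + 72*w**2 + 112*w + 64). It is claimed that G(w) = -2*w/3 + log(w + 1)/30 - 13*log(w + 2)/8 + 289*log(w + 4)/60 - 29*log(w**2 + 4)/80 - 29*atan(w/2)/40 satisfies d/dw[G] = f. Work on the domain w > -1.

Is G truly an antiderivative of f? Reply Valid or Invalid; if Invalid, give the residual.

d/dw[G] = (-4*w**5 - 13*w**4 - 72*w**3 - 168*w**2 - 224*w - 116)/(6*w**5 + 42*w**4 + 108*w**3 + 216*w**2 + 336*w + 192)
d/dw[G] - f(w) = -2/3 != 0.

Invalid: d/dw[G] - f = -2/3, which is not 0.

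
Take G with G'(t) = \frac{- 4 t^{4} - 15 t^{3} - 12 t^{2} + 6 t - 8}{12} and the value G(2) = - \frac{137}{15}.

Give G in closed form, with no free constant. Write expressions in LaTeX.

A candidate passes only if d/dt[G] lands on the given G'(t) exactly.
A general antiderivative is - \frac{t^{5}}{15} - \frac{5 t^{4}}{16} - \frac{t^{3}}{3} + \frac{t^{2}}{4} - \frac{2 t}{3} + C.
The condition gives C = - \frac{137}{15} - (- \frac{152}{15}) = 1.
So G(t) = - \frac{t^{5}}{15} - \frac{5 t^{4}}{16} - \frac{t^{3}}{3} + \frac{t^{2}}{4} - \frac{2 t}{3} + 1.
Check: d/dt[- \frac{t^{5}}{15} - \frac{5 t^{4}}{16} - \frac{t^{3}}{3} + \frac{t^{2}}{4} - \frac{2 t}{3} + 1] = - \frac{t^{4}}{3} - \frac{5 t^{3}}{4} - t^{2} + \frac{t}{2} - \frac{2}{3}, which equals G'(t).

G(t) = - \frac{t^{5}}{15} - \frac{5 t^{4}}{16} - \frac{t^{3}}{3} + \frac{t^{2}}{4} - \frac{2 t}{3} + 1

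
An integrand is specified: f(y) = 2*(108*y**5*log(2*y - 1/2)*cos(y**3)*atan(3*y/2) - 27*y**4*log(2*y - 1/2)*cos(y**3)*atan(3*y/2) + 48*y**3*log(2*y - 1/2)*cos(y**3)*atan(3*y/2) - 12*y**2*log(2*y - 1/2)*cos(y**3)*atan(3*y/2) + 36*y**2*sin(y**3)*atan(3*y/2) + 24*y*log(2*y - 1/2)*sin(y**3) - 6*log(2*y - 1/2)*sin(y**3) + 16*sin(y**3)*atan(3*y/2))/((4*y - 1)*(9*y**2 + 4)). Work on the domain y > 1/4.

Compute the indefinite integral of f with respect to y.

Any candidate F(y) must reproduce f(y) exactly when differentiated.
Check: d/dy[2*log(2*y - 1/2)*sin(y**3)*atan(3*y/2)] = (216*y**5*log(2*y - 1/2)*cos(y**3)*atan(3*y/2) - 54*y**4*log(2*y - 1/2)*cos(y**3)*atan(3*y/2) + 96*y**3*log(2*y - 1/2)*cos(y**3)*atan(3*y/2) - 24*y**2*log(2*y - 1/2)*cos(y**3)*atan(3*y/2) + 72*y**2*sin(y**3)*atan(3*y/2) + 48*y*log(2*y - 1/2)*sin(y**3) - 12*log(2*y - 1/2)*sin(y**3) + 32*sin(y**3)*atan(3*y/2))/(36*y**3 - 9*y**2 + 16*y - 4), which equals f(y).

F(y) = 2*log(2*y - 1/2)*sin(y**3)*atan(3*y/2) + C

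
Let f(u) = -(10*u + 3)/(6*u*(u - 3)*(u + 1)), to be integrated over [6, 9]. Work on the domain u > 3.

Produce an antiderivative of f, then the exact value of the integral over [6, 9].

The denominator factors as 6*u*(u - 3)*(u + 1); partial fractions split f into directly integrable pieces: 7/(24*(u + 1)) - 11/(24*(u - 3)) + 1/(6*u).
F(u) = (4*log(u) - 11*log(u - 3) + 7*log(u + 1))/24 is an antiderivative of f.
Check: d/du[(4*log(u) - 11*log(u - 3) + 7*log(u + 1))/24] = (-10*u - 3)/(6*u**3 - 12*u**2 - 18*u), which equals f(u).
F(9) = -11*log(6)/24 + log(9)/6 + 7*log(10)/24; F(6) = -11*log(3)/24 + log(6)/6 + 7*log(7)/24.
Integral = F(9) - F(6) = -5*log(6)/8 - 7*log(7)/24 + log(9)/6 + 11*log(3)/24 + 7*log(10)/24.

Antiderivative: F(u) = (4*log(u) - 11*log(u - 3) + 7*log(u + 1))/24; value = -5*log(6)/8 - 7*log(7)/24 + log(9)/6 + 11*log(3)/24 + 7*log(10)/24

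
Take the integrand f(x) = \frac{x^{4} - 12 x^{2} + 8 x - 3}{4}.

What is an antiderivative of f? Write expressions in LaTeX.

An antiderivative F(x) passes only if d/dx[F] lands on f(x) exactly.
Check: d/dx[\frac{x^{5}}{20} - x^{3} + x^{2} - \frac{3 x}{4}] = \frac{x^{4}}{4} - 3 x^{2} + 2 x - \frac{3}{4}, which equals f(x).

An antiderivative is F(x) = \frac{x^{5}}{20} - x^{3} + x^{2} - \frac{3 x}{4}.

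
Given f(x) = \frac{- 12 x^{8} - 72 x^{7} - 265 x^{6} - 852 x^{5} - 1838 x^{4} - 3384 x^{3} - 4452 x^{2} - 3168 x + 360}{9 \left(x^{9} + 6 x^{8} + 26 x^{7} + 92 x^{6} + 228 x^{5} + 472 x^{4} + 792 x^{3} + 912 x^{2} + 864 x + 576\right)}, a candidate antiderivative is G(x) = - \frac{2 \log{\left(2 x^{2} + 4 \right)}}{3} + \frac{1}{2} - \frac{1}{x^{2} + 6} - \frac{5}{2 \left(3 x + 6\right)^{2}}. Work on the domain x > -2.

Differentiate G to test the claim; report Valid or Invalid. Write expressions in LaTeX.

Valid - differentiating G returns exactly f.

d/dx[G] = \frac{- 12 x^{8} - 72 x^{7} - 265 x^{6} - 852 x^{5} - 1838 x^{4} - 3384 x^{3} - 4452 x^{2} - 3168 x + 360}{9 x^{9} + 54 x^{8} + 234 x^{7} + 828 x^{6} + 2052 x^{5} + 4248 x^{4} + 7128 x^{3} + 8208 x^{2} + 7776 x + 5184}
This equals f(x) exactly, so the claim holds.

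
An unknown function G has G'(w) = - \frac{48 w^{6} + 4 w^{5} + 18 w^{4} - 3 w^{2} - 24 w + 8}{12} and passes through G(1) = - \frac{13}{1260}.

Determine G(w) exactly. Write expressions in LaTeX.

G(w) = - \frac{4 w^{7}}{7} - \frac{w^{6}}{18} - \frac{3 w^{5}}{10} + \frac{w^{3}}{12} + w^{2} - \frac{2 w}{3} + \frac{1}{2}

Since d/dw undoes antidifferentiation here, G(w) must give back the stated G'(w).
A general antiderivative is - \frac{4 w^{7}}{7} - \frac{w^{6}}{18} - \frac{3 w^{5}}{10} + \frac{w^{3}}{12} + w^{2} - \frac{2 w}{3} + C.
The condition gives C = - \frac{13}{1260} - (- \frac{643}{1260}) = \frac{1}{2}.
So G(w) = - \frac{4 w^{7}}{7} - \frac{w^{6}}{18} - \frac{3 w^{5}}{10} + \frac{w^{3}}{12} + w^{2} - \frac{2 w}{3} + \frac{1}{2}.
Check: d/dw[- \frac{4 w^{7}}{7} - \frac{w^{6}}{18} - \frac{3 w^{5}}{10} + \frac{w^{3}}{12} + w^{2} - \frac{2 w}{3} + \frac{1}{2}] = - 4 w^{6} - \frac{w^{5}}{3} - \frac{3 w^{4}}{2} + \frac{w^{2}}{4} + 2 w - \frac{2}{3}, which equals G'(w).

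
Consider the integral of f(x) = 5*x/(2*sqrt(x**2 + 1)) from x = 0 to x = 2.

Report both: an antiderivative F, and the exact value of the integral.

f matches the chain-rule pattern g'(h)*h' with inner function h(x) = x**2 + 1; substituting u = h(x) collapses the integral.
F(x) = 5*sqrt(x**2 + 1)/2 is an antiderivative of f.
Check: d/dx[5*sqrt(x**2 + 1)/2] = 5*x/(2*sqrt(x**2 + 1)) = f(x).
F(2) = 5*sqrt(5)/2; F(0) = 5/2.
Integral = F(2) - F(0) = -5/2 + 5*sqrt(5)/2.

Antiderivative: F(x) = 5*sqrt(x**2 + 1)/2; value = -5/2 + 5*sqrt(5)/2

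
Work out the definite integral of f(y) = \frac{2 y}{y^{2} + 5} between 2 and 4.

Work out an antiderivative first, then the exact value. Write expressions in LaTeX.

Antiderivative: F(y) = \log{\left(y^{2} + 5 \right)}; value = - \log{\left(9 \right)} + \log{\left(21 \right)}

f matches the chain-rule pattern g'(h)*h' with inner function h(y) = y^{2} + 5; substituting u = h(y) collapses the integral.
F(y) = \log{\left(y^{2} + 5 \right)} is an antiderivative of f.
Check: d/dy[\log{\left(y^{2} + 5 \right)}] = \frac{2 y}{y^{2} + 5} = f(y).
F(4) = \log{\left(21 \right)}; F(2) = \log{\left(9 \right)}.
Integral = F(4) - F(2) = - \log{\left(9 \right)} + \log{\left(21 \right)}.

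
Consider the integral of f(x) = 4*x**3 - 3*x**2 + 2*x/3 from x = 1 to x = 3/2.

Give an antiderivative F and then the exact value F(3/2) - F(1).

Antiderivative: F(x) = x**4 - x**3 + x**2/3; value = 101/48

Integrate term by term and add the pieces.
F(x) = x**4 - x**3 + x**2/3 is an antiderivative of f.
Check: d/dx[x**4 - x**3 + x**2/3] = 4*x**3 - 3*x**2 + 2*x/3 = f(x).
F(3/2) = 39/16; F(1) = 1/3.
Integral = F(3/2) - F(1) = 101/48.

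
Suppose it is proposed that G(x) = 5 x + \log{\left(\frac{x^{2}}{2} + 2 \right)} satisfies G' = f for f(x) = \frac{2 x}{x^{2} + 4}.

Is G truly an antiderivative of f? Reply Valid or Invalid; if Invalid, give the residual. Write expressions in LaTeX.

Invalid: d/dx[G] - f = 5, which is not 0.

d/dx[G] = \frac{5 x^{2} + 2 x + 20}{x^{2} + 4}
d/dx[G] - f(x) = 5 != 0.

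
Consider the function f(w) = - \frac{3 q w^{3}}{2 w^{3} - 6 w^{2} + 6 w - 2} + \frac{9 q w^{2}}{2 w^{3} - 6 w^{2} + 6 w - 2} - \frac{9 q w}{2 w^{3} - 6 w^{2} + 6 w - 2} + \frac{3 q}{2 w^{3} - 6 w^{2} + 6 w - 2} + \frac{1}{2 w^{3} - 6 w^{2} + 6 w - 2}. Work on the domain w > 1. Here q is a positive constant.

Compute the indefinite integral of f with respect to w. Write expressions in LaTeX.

F(w) = \frac{- 6 q w \left(w - 1\right)^{2} - 1}{4 \left(w - 1\right)^{2}} + C

Integrate term by term and add the pieces.
Check: d/dw[\frac{- 6 q w \left(w - 1\right)^{2} - 1}{4 \left(w - 1\right)^{2}}] = \frac{- 3 q w^{3} + 9 q w^{2} - 9 q w + 3 q + 1}{2 w^{3} - 6 w^{2} + 6 w - 2}, which equals f(w).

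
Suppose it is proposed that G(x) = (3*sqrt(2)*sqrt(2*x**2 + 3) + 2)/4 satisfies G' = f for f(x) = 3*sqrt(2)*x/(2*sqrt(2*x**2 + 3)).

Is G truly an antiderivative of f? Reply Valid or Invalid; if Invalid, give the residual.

d/dx[G] = 3*sqrt(2)*x/(2*sqrt(2*x**2 + 3))
This equals f(x) exactly, so the claim holds.

Valid - differentiating G returns exactly f.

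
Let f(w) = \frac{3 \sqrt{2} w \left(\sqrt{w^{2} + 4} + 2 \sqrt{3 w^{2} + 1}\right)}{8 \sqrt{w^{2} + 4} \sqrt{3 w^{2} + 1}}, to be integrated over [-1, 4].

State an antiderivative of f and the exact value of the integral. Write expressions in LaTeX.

Antiderivative: F(w) = \frac{\sqrt{2} \left(6 \sqrt{w^{2} + 4} + \sqrt{3 w^{2} + 1}\right)}{8}; value = \frac{5 \sqrt{2}}{8} + \frac{3 \sqrt{10}}{4}

Differentiate the proposed F(w) back; it has to land on f(w) exactly.
F(w) = \frac{\sqrt{2} \left(6 \sqrt{w^{2} + 4} + \sqrt{3 w^{2} + 1}\right)}{8} is an antiderivative of f.
Check: d/dw[\frac{\sqrt{2} \left(6 \sqrt{w^{2} + 4} + \sqrt{3 w^{2} + 1}\right)}{8}] = \frac{3 \sqrt{2} w \sqrt{w^{2} + 4} + 6 \sqrt{2} w \sqrt{3 w^{2} + 1}}{8 \sqrt{w^{2} + 4} \sqrt{3 w^{2} + 1}}, which equals f(w).
F(4) = \frac{7 \sqrt{2}}{8} + \frac{3 \sqrt{10}}{2}; F(-1) = \frac{\sqrt{2}}{4} + \frac{3 \sqrt{10}}{4}.
Integral = F(4) - F(-1) = \frac{5 \sqrt{2}}{8} + \frac{3 \sqrt{10}}{4}.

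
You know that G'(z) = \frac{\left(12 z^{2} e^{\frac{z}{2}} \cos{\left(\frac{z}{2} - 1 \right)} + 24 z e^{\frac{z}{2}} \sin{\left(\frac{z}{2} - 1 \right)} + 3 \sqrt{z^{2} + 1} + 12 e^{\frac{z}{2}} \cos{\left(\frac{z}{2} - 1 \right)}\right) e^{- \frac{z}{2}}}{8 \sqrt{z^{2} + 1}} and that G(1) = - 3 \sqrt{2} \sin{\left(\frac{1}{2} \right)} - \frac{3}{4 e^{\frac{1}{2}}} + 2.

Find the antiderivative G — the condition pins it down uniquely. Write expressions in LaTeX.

Check a candidate G(z) by differentiating: d/dz[G] must match the given G'(z).
A general antiderivative is 3 \sqrt{z^{2} + 1} \sin{\left(\frac{z}{2} - 1 \right)} - \frac{3 e^{- \frac{z}{2}}}{4} + C.
The condition gives C = - 3 \sqrt{2} \sin{\left(\frac{1}{2} \right)} - \frac{3}{4 e^{\frac{1}{2}}} + 2 - (- 3 \sqrt{2} \sin{\left(\frac{1}{2} \right)} - \frac{3}{4 e^{\frac{1}{2}}}) = 2.
So G(z) = \frac{\left(12 \sqrt{z^{2} + 1} e^{\frac{z}{2}} \sin{\left(\frac{z}{2} - 1 \right)} + 8 e^{\frac{z}{2}} - 3\right) e^{- \frac{z}{2}}}{4}.
Check: d/dz[\frac{\left(12 \sqrt{z^{2} + 1} e^{\frac{z}{2}} \sin{\left(\frac{z}{2} - 1 \right)} + 8 e^{\frac{z}{2}} - 3\right) e^{- \frac{z}{2}}}{4}] = \frac{\left(12 z^{2} e^{\frac{z}{2}} \cos{\left(\frac{z}{2} - 1 \right)} + 24 z e^{\frac{z}{2}} \sin{\left(\frac{z}{2} - 1 \right)} + 3 \sqrt{z^{2} + 1} + 12 e^{\frac{z}{2}} \cos{\left(\frac{z}{2} - 1 \right)}\right) e^{- \frac{z}{2}}}{8 \sqrt{z^{2} + 1}} = G'(z).

G(z) = \frac{\left(12 \sqrt{z^{2} + 1} e^{\frac{z}{2}} \sin{\left(\frac{z}{2} - 1 \right)} + 8 e^{\frac{z}{2}} - 3\right) e^{- \frac{z}{2}}}{4}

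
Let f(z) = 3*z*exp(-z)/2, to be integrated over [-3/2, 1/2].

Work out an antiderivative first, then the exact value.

Antiderivative: F(z) = 3*(-z - 1)*exp(-z)/2; value = -3*exp(3/2)/4 - 9*exp(-1/2)/4

Recognize the product-rule pattern: f = u'v + uv' with u = -3*z/2 - 3/2, v = exp(-z), so integration by parts undoes it.
F(z) = 3*(-z - 1)*exp(-z)/2 is an antiderivative of f.
Check: d/dz[3*(-z - 1)*exp(-z)/2] = 3*z*exp(-z)/2 = f(z).
F(1/2) = -9*exp(-1/2)/4; F(-3/2) = 3*exp(3/2)/4.
Integral = F(1/2) - F(-3/2) = -3*exp(3/2)/4 - 9*exp(-1/2)/4.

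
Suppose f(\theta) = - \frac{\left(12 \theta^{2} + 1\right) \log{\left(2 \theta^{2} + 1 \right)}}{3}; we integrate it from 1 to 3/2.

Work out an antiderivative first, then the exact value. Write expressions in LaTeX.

An antiderivative F(\theta) passes only if d/d\theta[F] lands on f(\theta) exactly.
F(\theta) = \frac{8 \theta^{3}}{9} - \frac{2 \theta}{3} + \left(- \frac{4 \theta^{3}}{3} - \frac{\theta}{3}\right) \log{\left(2 \theta^{2} + 1 \right)} + \frac{\sqrt{2} \operatorname{atan}{\left(\sqrt{2} \theta \right)}}{3} is an antiderivative of f.
Check: d/d\theta[\frac{8 \theta^{3}}{9} - \frac{2 \theta}{3} + \left(- \frac{4 \theta^{3}}{3} - \frac{\theta}{3}\right) \log{\left(2 \theta^{2} + 1 \right)} + \frac{\sqrt{2} \operatorname{atan}{\left(\sqrt{2} \theta \right)}}{3}] = - 4 \theta^{2} \log{\left(2 \theta^{2} + 1 \right)} - \frac{\log{\left(2 \theta^{2} + 1 \right)}}{3}, which equals f(\theta).
F(3/2) = - 5 \log{\left(\frac{11}{2} \right)} + \frac{\sqrt{2} \operatorname{atan}{\left(\frac{3 \sqrt{2}}{2} \right)}}{3} + 2; F(1) = - \frac{5 \log{\left(3 \right)}}{3} + \frac{2}{9} + \frac{\sqrt{2} \operatorname{atan}{\left(\sqrt{2} \right)}}{3}.
Integral = F(3/2) - F(1) = - 5 \log{\left(\frac{11}{2} \right)} - \frac{\sqrt{2} \operatorname{atan}{\left(\sqrt{2} \right)}}{3} + \frac{\sqrt{2} \operatorname{atan}{\left(\frac{3 \sqrt{2}}{2} \right)}}{3} + \frac{16}{9} + \frac{5 \log{\left(3 \right)}}{3}.

Antiderivative: F(\theta) = \frac{8 \theta^{3}}{9} - \frac{2 \theta}{3} + \left(- \frac{4 \theta^{3}}{3} - \frac{\theta}{3}\right) \log{\left(2 \theta^{2} + 1 \right)} + \frac{\sqrt{2} \operatorname{atan}{\left(\sqrt{2} \theta \right)}}{3}; value = - 5 \log{\left(\frac{11}{2} \right)} - \frac{\sqrt{2} \operatorname{atan}{\left(\sqrt{2} \right)}}{3} + \frac{\sqrt{2} \operatorname{atan}{\left(\frac{3 \sqrt{2}}{2} \right)}}{3} + \frac{16}{9} + \frac{5 \log{\left(3 \right)}}{3}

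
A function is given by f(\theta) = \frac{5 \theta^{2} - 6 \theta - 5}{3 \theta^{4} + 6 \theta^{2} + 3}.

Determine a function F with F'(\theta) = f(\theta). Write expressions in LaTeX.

An antiderivative is F(\theta) = \frac{3 - 5 \theta}{3 \theta^{2} + 3}.

Recognize the product-rule pattern: f = u'v + uv' with u = \frac{1}{\frac{3 \theta^{2}}{2} + \frac{3}{2}}, v = \frac{3}{2} - \frac{5 \theta}{2}, so integration by parts undoes it.
Check: d/d\theta[\frac{3 - 5 \theta}{3 \theta^{2} + 3}] = \frac{5 \theta^{2} - 6 \theta - 5}{3 \theta^{4} + 6 \theta^{2} + 3} = f(\theta).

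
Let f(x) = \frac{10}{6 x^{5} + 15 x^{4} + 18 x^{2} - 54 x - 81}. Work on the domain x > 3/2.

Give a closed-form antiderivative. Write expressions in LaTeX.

An antiderivative is F(x) = \frac{64 \log{\left(x - \frac{3}{2} \right)} - 189 \log{\left(x + 1 \right)} + 35 \log{\left(x + 3 \right)} + 45 \log{\left(x^{2} + 3 \right)} - 60 \sqrt{3} \operatorname{atan}{\left(\frac{\sqrt{3} x}{3} \right)}}{2268}.

The denominator factors as 3 \left(x + 1\right) \left(x + 3\right) \left(2 x - 3\right) \left(x^{2} + 3\right); partial fractions split f into directly integrable pieces: \frac{5 \left(x - 2\right)}{126 \left(x^{2} + 3\right)} + \frac{32}{567 \left(2 x - 3\right)} + \frac{5}{324 \left(x + 3\right)} - \frac{1}{12 \left(x + 1\right)}.
Check: d/dx[\frac{64 \log{\left(x - \frac{3}{2} \right)} - 189 \log{\left(x + 1 \right)} + 35 \log{\left(x + 3 \right)} + 45 \log{\left(x^{2} + 3 \right)} - 60 \sqrt{3} \operatorname{atan}{\left(\frac{\sqrt{3} x}{3} \right)}}{2268}] = \frac{10}{6 x^{5} + 15 x^{4} + 18 x^{2} - 54 x - 81} = f(x).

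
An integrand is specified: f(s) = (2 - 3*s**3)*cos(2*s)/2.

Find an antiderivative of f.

Check any antiderivative F(s) by computing F'(s) and comparing it with f(s).
Check: d/ds[(-12*s**3*sin(2*s) - 18*s**2*cos(2*s) + 18*s*sin(2*s) + 8*sin(2*s) + 9*cos(2*s))/16] = -3*s**3*cos(2*s)/2 + cos(2*s), which equals f(s).

An antiderivative is F(s) = (-12*s**3*sin(2*s) - 18*s**2*cos(2*s) + 18*s*sin(2*s) + 8*sin(2*s) + 9*cos(2*s))/16.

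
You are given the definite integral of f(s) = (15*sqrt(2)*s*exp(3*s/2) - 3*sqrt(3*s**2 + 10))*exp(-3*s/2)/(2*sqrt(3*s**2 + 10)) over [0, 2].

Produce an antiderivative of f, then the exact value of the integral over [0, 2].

Antiderivative: F(s) = 5*sqrt(3*s**2/2 + 5) + exp(-3*s/2); value = -5*sqrt(5) - 1 + exp(-3) + 5*sqrt(11)

An antiderivative F(s) passes only if d/ds[F] lands on f(s) exactly.
F(s) = 5*sqrt(3*s**2/2 + 5) + exp(-3*s/2) is an antiderivative of f.
Check: d/ds[5*sqrt(3*s**2/2 + 5) + exp(-3*s/2)] = (15*sqrt(2)*s*exp(3*s/2) - 3*sqrt(3*s**2 + 10))*exp(-3*s/2)/(2*sqrt(3*s**2 + 10)) = f(s).
F(2) = exp(-3) + 5*sqrt(11); F(0) = 1 + 5*sqrt(5).
Integral = F(2) - F(0) = -5*sqrt(5) - 1 + exp(-3) + 5*sqrt(11).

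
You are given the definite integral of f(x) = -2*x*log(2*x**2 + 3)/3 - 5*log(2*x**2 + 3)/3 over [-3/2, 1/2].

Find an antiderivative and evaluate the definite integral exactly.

Antiderivative: F(x) = x**2/3 + 10*x/3 + (-x**2/3 - 5*x/3)*log(2*x**2 + 3) - log(x**2 + 3/2)/2 - 5*sqrt(6)*atan(sqrt(6)*x/3)/3; value = -5*sqrt(6)*atan(sqrt(6)/2)/3 - 7*log(15/2)/4 - 5*sqrt(6)*atan(sqrt(6)/6)/3 - 11*log(7/2)/12 - log(7/4)/2 + log(15/4)/2 + 6

The integrand splits into summands that can be handled one at a time.
F(x) = x**2/3 + 10*x/3 + (-x**2/3 - 5*x/3)*log(2*x**2 + 3) - log(x**2 + 3/2)/2 - 5*sqrt(6)*atan(sqrt(6)*x/3)/3 is an antiderivative of f.
Check: d/dx[x**2/3 + 10*x/3 + (-x**2/3 - 5*x/3)*log(2*x**2 + 3) - log(x**2 + 3/2)/2 - 5*sqrt(6)*atan(sqrt(6)*x/3)/3] = -2*x*log(2*x**2 + 3)/3 - 5*log(2*x**2 + 3)/3 = f(x).
F(1/2) = -5*sqrt(6)*atan(sqrt(6)/6)/3 - 11*log(7/2)/12 - log(7/4)/2 + 7/4; F(-3/2) = -17/4 - log(15/4)/2 + 7*log(15/2)/4 + 5*sqrt(6)*atan(sqrt(6)/2)/3.
Integral = F(1/2) - F(-3/2) = -5*sqrt(6)*atan(sqrt(6)/2)/3 - 7*log(15/2)/4 - 5*sqrt(6)*atan(sqrt(6)/6)/3 - 11*log(7/2)/12 - log(7/4)/2 + log(15/4)/2 + 6.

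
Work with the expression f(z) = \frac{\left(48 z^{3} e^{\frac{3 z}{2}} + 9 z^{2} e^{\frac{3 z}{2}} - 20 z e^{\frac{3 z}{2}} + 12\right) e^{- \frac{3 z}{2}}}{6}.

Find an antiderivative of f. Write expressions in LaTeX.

An antiderivative is F(z) = \frac{\left(12 z^{4} e^{\frac{3 z}{2}} + 3 z^{3} e^{\frac{3 z}{2}} - 10 z^{2} e^{\frac{3 z}{2}} + 30 e^{\frac{3 z}{2}} - 8\right) e^{- \frac{3 z}{2}}}{6}.

Since d/dz undoes antidifferentiation here, F'(z) = f(z) is required of F(z).
Check: d/dz[\frac{\left(12 z^{4} e^{\frac{3 z}{2}} + 3 z^{3} e^{\frac{3 z}{2}} - 10 z^{2} e^{\frac{3 z}{2}} + 30 e^{\frac{3 z}{2}} - 8\right) e^{- \frac{3 z}{2}}}{6}] = \frac{\left(48 z^{3} e^{\frac{3 z}{2}} + 9 z^{2} e^{\frac{3 z}{2}} - 20 z e^{\frac{3 z}{2}} + 12\right) e^{- \frac{3 z}{2}}}{6} = f(z).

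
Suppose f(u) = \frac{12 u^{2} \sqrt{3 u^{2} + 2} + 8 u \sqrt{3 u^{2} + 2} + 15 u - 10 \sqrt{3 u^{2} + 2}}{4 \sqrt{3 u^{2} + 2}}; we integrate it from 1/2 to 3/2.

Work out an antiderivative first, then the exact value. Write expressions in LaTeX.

Antiderivative: F(u) = \frac{12 u^{3} + 12 u^{2} - 30 u + 15 \sqrt{3 u^{2} + 2} + 4}{12}; value = - \frac{5 \sqrt{11}}{8} + \frac{11}{4} + \frac{5 \sqrt{35}}{8}

Whatever form F(u) takes, F'(u) = f(u) is non-negotiable.
F(u) = \frac{12 u^{3} + 12 u^{2} - 30 u + 15 \sqrt{3 u^{2} + 2} + 4}{12} is an antiderivative of f.
Check: d/du[\frac{12 u^{3} + 12 u^{2} - 30 u + 15 \sqrt{3 u^{2} + 2} + 4}{12}] = \frac{12 u^{2} \sqrt{3 u^{2} + 2} + 8 u \sqrt{3 u^{2} + 2} + 15 u - 10 \sqrt{3 u^{2} + 2}}{4 \sqrt{3 u^{2} + 2}} = f(u).
F(3/2) = \frac{53}{24} + \frac{5 \sqrt{35}}{8}; F(1/2) = - \frac{13}{24} + \frac{5 \sqrt{11}}{8}.
Integral = F(3/2) - F(1/2) = - \frac{5 \sqrt{11}}{8} + \frac{11}{4} + \frac{5 \sqrt{35}}{8}.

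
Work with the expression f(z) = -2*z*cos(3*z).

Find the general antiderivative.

F(z) = 2*(-3*z*sin(3*z) - cos(3*z))/9 + C

For F(z) to be correct the identity F'(z) - f(z) = 0 must hold.
Check: d/dz[2*(-3*z*sin(3*z) - cos(3*z))/9] = -2*z*cos(3*z) = f(z).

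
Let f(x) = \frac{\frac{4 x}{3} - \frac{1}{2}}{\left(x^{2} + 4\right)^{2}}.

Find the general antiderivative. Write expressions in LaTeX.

Since d/dx undoes antidifferentiation here, F'(x) = f(x) is required of F(x).
Check: d/dx[\frac{- 3 x - 32}{48 x^{2} + 192} - \frac{\operatorname{atan}{\left(\frac{x}{2} \right)}}{32}] = \frac{8 x - 3}{6 x^{4} + 48 x^{2} + 96}, which equals f(x).

F(x) = \frac{- 3 x - 32}{48 x^{2} + 192} - \frac{\operatorname{atan}{\left(\frac{x}{2} \right)}}{32} + C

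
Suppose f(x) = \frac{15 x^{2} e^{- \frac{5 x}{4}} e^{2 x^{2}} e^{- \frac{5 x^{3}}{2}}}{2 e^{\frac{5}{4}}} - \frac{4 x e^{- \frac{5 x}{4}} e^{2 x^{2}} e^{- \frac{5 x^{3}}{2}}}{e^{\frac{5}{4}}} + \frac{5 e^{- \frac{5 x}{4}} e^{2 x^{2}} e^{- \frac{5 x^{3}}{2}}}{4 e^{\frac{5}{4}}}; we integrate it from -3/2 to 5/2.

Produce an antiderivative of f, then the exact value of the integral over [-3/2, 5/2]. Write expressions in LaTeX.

f matches the chain-rule pattern g'(h)*h' with inner function h(x) = - \frac{5 x^{3}}{2} + 2 x^{2} - \frac{5 x}{4} - \frac{5}{4}; substituting u = h(x) collapses the integral.
F(x) = - e^{- \frac{5 x^{3}}{2} + 2 x^{2} - \frac{5 x}{4} - \frac{5}{4}} is an antiderivative of f.
Check: d/dx[- e^{- \frac{5 x^{3}}{2} + 2 x^{2} - \frac{5 x}{4} - \frac{5}{4}}] = \frac{\left(30 x^{2} - 16 x + 5\right) e^{- \frac{5 x}{4}} e^{2 x^{2}} e^{- \frac{5 x^{3}}{2}}}{4 e^{\frac{5}{4}}}, which equals f(x).
F(5/2) = - \frac{1}{e^{\frac{495}{16}}}; F(-3/2) = - e^{\frac{217}{16}}.
Integral = F(5/2) - F(-3/2) = - \frac{1}{e^{\frac{495}{16}}} + e^{\frac{217}{16}}.

Antiderivative: F(x) = - e^{- \frac{5 x^{3}}{2} + 2 x^{2} - \frac{5 x}{4} - \frac{5}{4}}; value = - \frac{1}{e^{\frac{495}{16}}} + e^{\frac{217}{16}}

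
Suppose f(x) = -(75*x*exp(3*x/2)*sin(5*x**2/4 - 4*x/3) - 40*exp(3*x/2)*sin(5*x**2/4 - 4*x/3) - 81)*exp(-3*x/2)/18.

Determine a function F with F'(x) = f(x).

Whatever form F(x) takes, F'(x) = f(x) is non-negotiable.
Check: d/dx[5*cos(5*x**2/4 - 4*x/3)/3 - 3*exp(-3*x/2)] = (-75*x*exp(3*x/2)*sin(5*x**2/4 - 4*x/3) + 40*exp(3*x/2)*sin(5*x**2/4 - 4*x/3) + 81)*exp(-3*x/2)/18, which equals f(x).

An antiderivative is F(x) = 5*cos(5*x**2/4 - 4*x/3)/3 - 3*exp(-3*x/2).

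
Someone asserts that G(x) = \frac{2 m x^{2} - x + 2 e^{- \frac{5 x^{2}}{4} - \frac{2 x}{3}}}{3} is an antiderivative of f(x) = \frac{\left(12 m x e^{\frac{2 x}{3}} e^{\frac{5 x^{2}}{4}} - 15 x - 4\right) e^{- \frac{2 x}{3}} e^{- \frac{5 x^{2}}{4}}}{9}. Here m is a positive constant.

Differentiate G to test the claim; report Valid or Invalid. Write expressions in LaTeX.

d/dx[G] = \frac{\left(12 m x e^{\frac{2 x}{3}} e^{\frac{5 x^{2}}{4}} - 15 x - 3 e^{\frac{2 x}{3}} e^{\frac{5 x^{2}}{4}} - 4\right) e^{- \frac{2 x}{3}} e^{- \frac{5 x^{2}}{4}}}{9}
d/dx[G] - f(x) = - \frac{1}{3} != 0.

Invalid: d/dx[G] - f = - \frac{1}{3}, which is not 0.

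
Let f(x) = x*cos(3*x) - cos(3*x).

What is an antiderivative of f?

Integrate term by term and add the pieces.
Check: d/dx[(3*x*sin(3*x) - 3*sin(3*x) + cos(3*x))/9] = x*cos(3*x) - cos(3*x) = f(x).

An antiderivative is F(x) = (3*x*sin(3*x) - 3*sin(3*x) + cos(3*x))/9.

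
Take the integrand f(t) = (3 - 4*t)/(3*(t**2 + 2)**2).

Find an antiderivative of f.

Differentiate the proposed F(t) back; it has to land on f(t) exactly.
Check: d/dt[(3*sqrt(2)*t**2*atan(sqrt(2)*t/2) + 6*t + 6*sqrt(2)*atan(sqrt(2)*t/2) + 16)/(24*t**2 + 48)] = (3 - 4*t)/(3*t**4 + 12*t**2 + 12), which equals f(t).

An antiderivative is F(t) = (3*sqrt(2)*t**2*atan(sqrt(2)*t/2) + 6*t + 6*sqrt(2)*atan(sqrt(2)*t/2) + 16)/(24*t**2 + 48).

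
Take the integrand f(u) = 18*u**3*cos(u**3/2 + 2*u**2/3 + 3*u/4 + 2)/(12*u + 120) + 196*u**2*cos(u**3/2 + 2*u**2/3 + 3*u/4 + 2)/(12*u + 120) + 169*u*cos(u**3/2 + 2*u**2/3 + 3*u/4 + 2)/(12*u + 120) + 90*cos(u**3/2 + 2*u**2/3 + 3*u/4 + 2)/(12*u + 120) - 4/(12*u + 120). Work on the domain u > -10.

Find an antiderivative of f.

The integrand splits into summands that can be handled one at a time.
Check: d/du[-(log(u/2 + 5) - 3*sin(u**3/2 + 2*u**2/3 + 3*u/4 + 2))/3] = (18*u**3*cos(u**3/2 + 2*u**2/3 + 3*u/4 + 2) + 196*u**2*cos(u**3/2 + 2*u**2/3 + 3*u/4 + 2) + 169*u*cos(u**3/2 + 2*u**2/3 + 3*u/4 + 2) + 90*cos(u**3/2 + 2*u**2/3 + 3*u/4 + 2) - 4)/(12*u + 120), which equals f(u).

An antiderivative is F(u) = -(log(u/2 + 5) - 3*sin(u**3/2 + 2*u**2/3 + 3*u/4 + 2))/3.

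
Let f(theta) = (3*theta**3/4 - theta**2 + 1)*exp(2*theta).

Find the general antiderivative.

F(theta) = (12*theta**3 - 34*theta**2 + 34*theta - 1)*exp(2*theta)/32 + C

Recognize the product-rule pattern: f = u'v + uv' with u = 3*theta**3/8 - 17*theta**2/16 + 17*theta/16 - 1/32, v = exp(2*theta), so integration by parts undoes it.
Check: d/dtheta[(12*theta**3 - 34*theta**2 + 34*theta - 1)*exp(2*theta)/32] = 3*theta**3*exp(2*theta)/4 - theta**2*exp(2*theta) + exp(2*theta), which equals f(theta).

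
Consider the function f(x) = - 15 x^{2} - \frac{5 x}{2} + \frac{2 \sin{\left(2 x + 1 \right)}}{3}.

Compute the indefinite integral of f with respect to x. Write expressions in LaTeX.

The integrand splits into summands that can be handled one at a time.
Check: d/dx[- 5 x^{3} - \frac{5 x^{2}}{4} - \frac{\cos{\left(2 x + 1 \right)}}{3}] = - 15 x^{2} - \frac{5 x}{2} + \frac{2 \sin{\left(2 x + 1 \right)}}{3} = f(x).

F(x) = - 5 x^{3} - \frac{5 x^{2}}{4} - \frac{\cos{\left(2 x + 1 \right)}}{3} + C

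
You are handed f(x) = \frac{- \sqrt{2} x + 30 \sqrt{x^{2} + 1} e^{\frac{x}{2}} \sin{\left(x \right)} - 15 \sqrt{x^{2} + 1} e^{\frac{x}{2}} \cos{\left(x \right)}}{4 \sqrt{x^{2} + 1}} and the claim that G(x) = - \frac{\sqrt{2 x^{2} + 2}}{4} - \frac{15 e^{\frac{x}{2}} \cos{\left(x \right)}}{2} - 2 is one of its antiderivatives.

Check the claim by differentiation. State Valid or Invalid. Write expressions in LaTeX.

Valid - differentiating G returns exactly f.

d/dx[G] = \frac{- \sqrt{2} x + 30 \sqrt{x^{2} + 1} e^{\frac{x}{2}} \sin{\left(x \right)} - 15 \sqrt{x^{2} + 1} e^{\frac{x}{2}} \cos{\left(x \right)}}{4 \sqrt{x^{2} + 1}}
This equals f(x) exactly, so the claim holds.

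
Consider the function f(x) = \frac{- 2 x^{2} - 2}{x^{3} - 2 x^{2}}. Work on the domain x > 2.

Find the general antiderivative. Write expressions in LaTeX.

Factor the denominator (x^{2} \left(x - 2\right)) and decompose: f = - \frac{5}{2 \left(x - 2\right)} + \frac{1}{2 x} + \frac{1}{x^{2}}; each piece integrates to a log, atan, or power term.
Check: d/dx[- \frac{- x \log{\left(x \right)} + 5 x \log{\left(x - 2 \right)} + 2}{2 x}] = \frac{- 2 x^{2} - 2}{x^{3} - 2 x^{2}} = f(x).

F(x) = - \frac{- x \log{\left(x \right)} + 5 x \log{\left(x - 2 \right)} + 2}{2 x} + C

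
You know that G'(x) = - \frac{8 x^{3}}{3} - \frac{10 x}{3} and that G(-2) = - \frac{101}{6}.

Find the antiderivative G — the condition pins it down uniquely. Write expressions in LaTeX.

G(x) = - \frac{2 x^{4}}{3} - \frac{5 x^{2}}{3} + \frac{1}{2}

The integrand splits into summands that can be handled one at a time.
A general antiderivative is - \frac{2 x^{4}}{3} - \frac{5 x^{2}}{3} + C.
The condition gives C = - \frac{101}{6} - (- \frac{52}{3}) = \frac{1}{2}.
So G(x) = - \frac{2 x^{4}}{3} - \frac{5 x^{2}}{3} + \frac{1}{2}.
Check: d/dx[- \frac{2 x^{4}}{3} - \frac{5 x^{2}}{3} + \frac{1}{2}] = - \frac{8 x^{3}}{3} - \frac{10 x}{3} = G'(x).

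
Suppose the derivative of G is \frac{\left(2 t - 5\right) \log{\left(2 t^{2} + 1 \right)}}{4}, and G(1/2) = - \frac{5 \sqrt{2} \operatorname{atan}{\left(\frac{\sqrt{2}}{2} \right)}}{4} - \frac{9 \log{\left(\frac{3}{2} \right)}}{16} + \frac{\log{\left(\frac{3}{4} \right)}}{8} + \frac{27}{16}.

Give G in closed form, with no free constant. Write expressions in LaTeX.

Check a candidate G(t) by differentiating: d/dt[G] must match the given G'(t).
A general antiderivative is - \frac{t^{2}}{4} + \frac{5 t}{2} + \left(\frac{t^{2}}{4} - \frac{5 t}{4}\right) \log{\left(2 t^{2} + 1 \right)} + \frac{\log{\left(t^{2} + \frac{1}{2} \right)}}{8} - \frac{5 \sqrt{2} \operatorname{atan}{\left(\sqrt{2} t \right)}}{4} + C.
The condition gives C = - \frac{5 \sqrt{2} \operatorname{atan}{\left(\frac{\sqrt{2}}{2} \right)}}{4} - \frac{9 \log{\left(\frac{3}{2} \right)}}{16} + \frac{\log{\left(\frac{3}{4} \right)}}{8} + \frac{27}{16} - (- \frac{5 \sqrt{2} \operatorname{atan}{\left(\frac{\sqrt{2}}{2} \right)}}{4} - \frac{9 \log{\left(\frac{3}{2} \right)}}{16} + \frac{\log{\left(\frac{3}{4} \right)}}{8} + \frac{19}{16}) = \frac{1}{2}.
So G(t) = \frac{- 2 t^{2} + 2 t \left(t - 5\right) \log{\left(2 t^{2} + 1 \right)} + 20 t + \log{\left(t^{2} + \frac{1}{2} \right)} - 10 \sqrt{2} \operatorname{atan}{\left(\sqrt{2} t \right)} + 4}{8}.
Check: d/dt[\frac{- 2 t^{2} + 2 t \left(t - 5\right) \log{\left(2 t^{2} + 1 \right)} + 20 t + \log{\left(t^{2} + \frac{1}{2} \right)} - 10 \sqrt{2} \operatorname{atan}{\left(\sqrt{2} t \right)} + 4}{8}] = \frac{t \log{\left(2 t^{2} + 1 \right)}}{2} - \frac{5 \log{\left(2 t^{2} + 1 \right)}}{4}, which equals G'(t).

G(t) = \frac{- 2 t^{2} + 2 t \left(t - 5\right) \log{\left(2 t^{2} + 1 \right)} + 20 t + \log{\left(t^{2} + \frac{1}{2} \right)} - 10 \sqrt{2} \operatorname{atan}{\left(\sqrt{2} t \right)} + 4}{8}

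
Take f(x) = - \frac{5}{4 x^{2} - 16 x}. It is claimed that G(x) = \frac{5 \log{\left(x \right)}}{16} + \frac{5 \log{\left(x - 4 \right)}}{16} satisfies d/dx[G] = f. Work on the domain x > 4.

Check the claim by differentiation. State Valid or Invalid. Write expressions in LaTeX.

d/dx[G] = \frac{5 x - 10}{8 x^{2} - 32 x}
d/dx[G] - f(x) = \frac{5}{8 x - 32} != 0.

Invalid: d/dx[G] - f = \frac{5}{8 x - 32}, which is not 0.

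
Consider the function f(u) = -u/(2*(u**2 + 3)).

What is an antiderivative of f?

An antiderivative is F(u) = -log(u**2 + 3)/4.

The substitution w = u**2 + 3 works: f is exactly (dF/dw)*(dw/du) for that inner function.
Check: d/du[-log(u**2 + 3)/4] = -u/(2*u**2 + 6), which equals f(u).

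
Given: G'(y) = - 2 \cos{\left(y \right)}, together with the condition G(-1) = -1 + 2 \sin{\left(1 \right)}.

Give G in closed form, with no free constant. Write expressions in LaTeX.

G(y) = - 2 \sin{\left(y \right)} - 1

A candidate passes only if d/dy[G] lands on the given G'(y) exactly.
A general antiderivative is - 2 \sin{\left(y \right)} + C.
The condition gives C = -1 + 2 \sin{\left(1 \right)} - (2 \sin{\left(1 \right)}) = -1.
So G(y) = - 2 \sin{\left(y \right)} - 1.
Check: d/dy[- 2 \sin{\left(y \right)} - 1] = - 2 \cos{\left(y \right)} = G'(y).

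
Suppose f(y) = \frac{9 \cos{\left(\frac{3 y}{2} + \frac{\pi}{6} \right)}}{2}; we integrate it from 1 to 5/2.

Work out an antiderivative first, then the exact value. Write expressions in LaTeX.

Antiderivative: F(y) = 3 \sin{\left(\frac{3 y}{2} + \frac{\pi}{6} \right)}; value = 3 \sin{\left(\frac{\pi}{6} + \frac{15}{4} \right)} - 3 \sin{\left(\frac{\pi}{6} + \frac{3}{2} \right)}

A candidate is checked by its d/dy: the result must match f(y).
F(y) = 3 \sin{\left(\frac{3 y}{2} + \frac{\pi}{6} \right)} is an antiderivative of f.
Check: d/dy[3 \sin{\left(\frac{3 y}{2} + \frac{\pi}{6} \right)}] = \frac{9 \cos{\left(\frac{3 y}{2} + \frac{\pi}{6} \right)}}{2} = f(y).
F(5/2) = 3 \sin{\left(\frac{\pi}{6} + \frac{15}{4} \right)}; F(1) = 3 \sin{\left(\frac{\pi}{6} + \frac{3}{2} \right)}.
Integral = F(5/2) - F(1) = 3 \sin{\left(\frac{\pi}{6} + \frac{15}{4} \right)} - 3 \sin{\left(\frac{\pi}{6} + \frac{3}{2} \right)}.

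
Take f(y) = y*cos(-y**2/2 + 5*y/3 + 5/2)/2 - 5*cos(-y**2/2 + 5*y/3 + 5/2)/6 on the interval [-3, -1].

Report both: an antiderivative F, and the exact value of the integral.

Antiderivative: F(y) = -sin(-y**2/2 + 5*y/3 + 5/2)/2; value = -sin(7)/2 - sin(1/3)/2

The substitution u = -y**2/2 + 5*y/3 + 5/2 works: f is exactly (dF/du)*(du/dy) for that inner function.
F(y) = -sin(-y**2/2 + 5*y/3 + 5/2)/2 is an antiderivative of f.
Check: d/dy[-sin(-y**2/2 + 5*y/3 + 5/2)/2] = y*cos(-y**2/2 + 5*y/3 + 5/2)/2 - 5*cos(-y**2/2 + 5*y/3 + 5/2)/6 = f(y).
F(-1) = -sin(1/3)/2; F(-3) = sin(7)/2.
Integral = F(-1) - F(-3) = -sin(7)/2 - sin(1/3)/2.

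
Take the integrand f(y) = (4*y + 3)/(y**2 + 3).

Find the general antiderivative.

Check any antiderivative F(y) by computing F'(y) and comparing it with f(y).
Check: d/dy[2*log(y**2 + 3) + sqrt(3)*atan(sqrt(3)*y/3)] = (4*y + 3)/(y**2 + 3) = f(y).

F(y) = 2*log(y**2 + 3) + sqrt(3)*atan(sqrt(3)*y/3) + C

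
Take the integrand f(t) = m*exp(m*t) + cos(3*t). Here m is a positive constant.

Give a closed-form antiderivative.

An antiderivative is F(t) = (3*exp(m*t) + sin(3*t))/3.

Integrate term by term and add the pieces.
Check: d/dt[(3*exp(m*t) + sin(3*t))/3] = m*exp(m*t) + cos(3*t) = f(t).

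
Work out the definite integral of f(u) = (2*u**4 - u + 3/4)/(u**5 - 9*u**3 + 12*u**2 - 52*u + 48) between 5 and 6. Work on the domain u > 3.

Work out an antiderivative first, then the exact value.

Antiderivative: F(u) = 639*log(u - 3)/728 - 7*log(u - 1)/200 + 2067*log(u + 4)/2800 + 2179*log(u**2 + 4)/10400 + 461*atan(u/2)/2600; value = -2067*log(9)/2800 - 2179*log(29)/10400 - 639*log(2)/728 - 461*atan(5/2)/2600 - 7*log(5)/200 + 7*log(4)/200 + 461*atan(3)/2600 + 2179*log(40)/10400 + 639*log(3)/728 + 2067*log(10)/2800

The denominator factors as 4*(u - 3)*(u - 1)*(u + 4)*(u**2 + 4); partial fractions split f into directly integrable pieces: (2179*u + 1844)/(5200*(u**2 + 4)) + 2067/(2800*(u + 4)) - 7/(200*(u - 1)) + 639/(728*(u - 3)).
F(u) = 639*log(u - 3)/728 - 7*log(u - 1)/200 + 2067*log(u + 4)/2800 + 2179*log(u**2 + 4)/10400 + 461*atan(u/2)/2600 is an antiderivative of f.
Check: d/du[639*log(u - 3)/728 - 7*log(u - 1)/200 + 2067*log(u + 4)/2800 + 2179*log(u**2 + 4)/10400 + 461*atan(u/2)/2600] = (8*u**4 - 4*u + 3)/(4*u**5 - 36*u**3 + 48*u**2 - 208*u + 192), which equals f(u).
F(6) = -7*log(5)/200 + 461*atan(3)/2600 + 2179*log(40)/10400 + 639*log(3)/728 + 2067*log(10)/2800; F(5) = -7*log(4)/200 + 461*atan(5/2)/2600 + 639*log(2)/728 + 2179*log(29)/10400 + 2067*log(9)/2800.
Integral = F(6) - F(5) = -2067*log(9)/2800 - 2179*log(29)/10400 - 639*log(2)/728 - 461*atan(5/2)/2600 - 7*log(5)/200 + 7*log(4)/200 + 461*atan(3)/2600 + 2179*log(40)/10400 + 639*log(3)/728 + 2067*log(10)/2800.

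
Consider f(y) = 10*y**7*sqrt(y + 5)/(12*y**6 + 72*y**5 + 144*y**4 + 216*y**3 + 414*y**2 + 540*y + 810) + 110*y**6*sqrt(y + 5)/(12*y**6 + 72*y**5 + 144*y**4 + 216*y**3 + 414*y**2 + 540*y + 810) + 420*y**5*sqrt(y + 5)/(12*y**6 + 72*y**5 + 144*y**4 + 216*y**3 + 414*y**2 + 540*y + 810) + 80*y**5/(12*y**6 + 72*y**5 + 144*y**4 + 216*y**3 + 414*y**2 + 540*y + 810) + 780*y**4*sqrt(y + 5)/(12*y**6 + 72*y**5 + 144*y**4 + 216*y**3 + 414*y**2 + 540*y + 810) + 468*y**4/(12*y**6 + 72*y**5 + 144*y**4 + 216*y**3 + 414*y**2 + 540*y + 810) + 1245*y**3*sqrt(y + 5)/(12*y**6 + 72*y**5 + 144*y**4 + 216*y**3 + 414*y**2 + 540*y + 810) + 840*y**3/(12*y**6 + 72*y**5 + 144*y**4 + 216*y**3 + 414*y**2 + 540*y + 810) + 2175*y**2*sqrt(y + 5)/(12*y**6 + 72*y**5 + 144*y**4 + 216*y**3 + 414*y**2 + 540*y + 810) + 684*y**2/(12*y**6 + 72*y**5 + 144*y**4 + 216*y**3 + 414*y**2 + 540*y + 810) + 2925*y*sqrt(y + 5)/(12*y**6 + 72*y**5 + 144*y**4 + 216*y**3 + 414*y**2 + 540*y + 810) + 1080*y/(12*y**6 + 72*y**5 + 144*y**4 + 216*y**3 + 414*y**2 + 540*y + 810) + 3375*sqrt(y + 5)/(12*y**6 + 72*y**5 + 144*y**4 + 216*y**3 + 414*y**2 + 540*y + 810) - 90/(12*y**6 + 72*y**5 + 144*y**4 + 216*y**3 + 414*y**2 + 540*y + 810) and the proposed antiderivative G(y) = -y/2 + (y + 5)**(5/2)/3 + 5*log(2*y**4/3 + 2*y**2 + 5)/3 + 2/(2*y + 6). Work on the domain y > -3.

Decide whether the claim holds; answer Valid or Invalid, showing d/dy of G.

Invalid: d/dy[G] - f = -1/2, which is not 0.

d/dy[G] = (10*y**7*sqrt(y + 5) + 110*y**6*sqrt(y + 5) - 6*y**6 + 420*y**5*sqrt(y + 5) + 44*y**5 + 780*y**4*sqrt(y + 5) + 396*y**4 + 1245*y**3*sqrt(y + 5) + 732*y**3 + 2175*y**2*sqrt(y + 5) + 477*y**2 + 2925*y*sqrt(y + 5) + 810*y + 3375*sqrt(y + 5) - 495)/(12*y**6 + 72*y**5 + 144*y**4 + 216*y**3 + 414*y**2 + 540*y + 810)
d/dy[G] - f(y) = -1/2 != 0.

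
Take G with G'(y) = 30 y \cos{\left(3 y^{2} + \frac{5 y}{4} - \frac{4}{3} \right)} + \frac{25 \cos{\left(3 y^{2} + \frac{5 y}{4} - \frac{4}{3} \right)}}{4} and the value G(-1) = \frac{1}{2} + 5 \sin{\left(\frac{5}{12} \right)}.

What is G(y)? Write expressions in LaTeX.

G(y) = 5 \sin{\left(3 y^{2} + \frac{5 y}{4} - \frac{4}{3} \right)} + \frac{1}{2}

G'(y) matches the chain-rule pattern g'(h)*h' with inner function h(y) = 3 y^{2} + \frac{5 y}{4} - \frac{4}{3}; substituting u = h(y) collapses the integral.
A general antiderivative is 5 \sin{\left(3 y^{2} + \frac{5 y}{4} - \frac{4}{3} \right)} + C.
The condition gives C = \frac{1}{2} + 5 \sin{\left(\frac{5}{12} \right)} - (5 \sin{\left(\frac{5}{12} \right)}) = \frac{1}{2}.
So G(y) = 5 \sin{\left(3 y^{2} + \frac{5 y}{4} - \frac{4}{3} \right)} + \frac{1}{2}.
Check: d/dy[5 \sin{\left(3 y^{2} + \frac{5 y}{4} - \frac{4}{3} \right)} + \frac{1}{2}] = 30 y \cos{\left(3 y^{2} + \frac{5 y}{4} - \frac{4}{3} \right)} + \frac{25 \cos{\left(3 y^{2} + \frac{5 y}{4} - \frac{4}{3} \right)}}{4} = G'(y).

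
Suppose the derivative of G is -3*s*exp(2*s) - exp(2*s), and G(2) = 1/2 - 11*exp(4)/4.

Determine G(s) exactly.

G(s) = (1 - 6*s)*exp(2*s)/4 + 1/2

Recognize the product-rule pattern: G'(s) = u'v + uv' with u = 1/4 - 3*s/2, v = exp(2*s), so integration by parts undoes it.
A general antiderivative is (1 - 6*s)*exp(2*s)/4 + C.
The condition gives C = 1/2 - 11*exp(4)/4 - (-11*exp(4)/4) = 1/2.
So G(s) = (1 - 6*s)*exp(2*s)/4 + 1/2.
Check: d/ds[(1 - 6*s)*exp(2*s)/4 + 1/2] = -3*s*exp(2*s) - exp(2*s) = G'(s).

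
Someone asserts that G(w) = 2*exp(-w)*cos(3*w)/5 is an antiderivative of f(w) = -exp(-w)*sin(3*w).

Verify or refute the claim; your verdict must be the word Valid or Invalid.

d/dw[G] = (-6*sin(3*w) - 2*cos(3*w))*exp(-w)/5
d/dw[G] - f(w) = (-sin(3*w) - 2*cos(3*w))*exp(-w)/5 != 0.

Invalid: d/dw[G] - f = (-sin(3*w) - 2*cos(3*w))*exp(-w)/5, which is not 0.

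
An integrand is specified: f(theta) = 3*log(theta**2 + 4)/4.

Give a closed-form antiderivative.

For F(theta) to be correct the identity F'(theta) - f(theta) = 0 must hold.
Check: d/dtheta[3*(theta*log(theta**2 + 4) - 2*theta + 4*atan(theta/2))/4] = 3*log(theta**2 + 4)/4 = f(theta).

An antiderivative is F(theta) = 3*(theta*log(theta**2 + 4) - 2*theta + 4*atan(theta/2))/4.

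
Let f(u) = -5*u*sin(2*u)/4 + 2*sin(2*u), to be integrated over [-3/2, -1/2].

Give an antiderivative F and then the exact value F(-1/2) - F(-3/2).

Antiderivative: F(u) = (10*u*cos(2*u) - 5*sin(2*u) - 16*cos(2*u))/16; value = 31*cos(3)/16 - 21*cos(1)/16 - 5*sin(3)/16 + 5*sin(1)/16

The integrand splits into summands that can be handled one at a time.
F(u) = (10*u*cos(2*u) - 5*sin(2*u) - 16*cos(2*u))/16 is an antiderivative of f.
Check: d/du[(10*u*cos(2*u) - 5*sin(2*u) - 16*cos(2*u))/16] = -5*u*sin(2*u)/4 + 2*sin(2*u) = f(u).
F(-1/2) = -21*cos(1)/16 + 5*sin(1)/16; F(-3/2) = 5*sin(3)/16 - 31*cos(3)/16.
Integral = F(-1/2) - F(-3/2) = 31*cos(3)/16 - 21*cos(1)/16 - 5*sin(3)/16 + 5*sin(1)/16.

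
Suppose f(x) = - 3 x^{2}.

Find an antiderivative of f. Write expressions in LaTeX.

An antiderivative is F(x) = - x^{3}.

Recover f(x) by differentiating a candidate F(x); any mismatch rules it out.
Check: d/dx[- x^{3}] = - 3 x^{2} = f(x).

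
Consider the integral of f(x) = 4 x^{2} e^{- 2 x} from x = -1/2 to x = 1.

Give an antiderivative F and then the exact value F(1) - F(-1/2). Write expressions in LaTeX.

Antiderivative: F(x) = - \left(2 x^{2} + 2 x + 1\right) e^{- 2 x}; value = - \frac{5}{e^{2}} + \frac{e}{2}

Recognize the product-rule pattern: f = u'v + uv' with u = - 2 x^{2} - 2 x - 1, v = e^{- 2 x}, so integration by parts undoes it.
F(x) = - \left(2 x^{2} + 2 x + 1\right) e^{- 2 x} is an antiderivative of f.
Check: d/dx[- \left(2 x^{2} + 2 x + 1\right) e^{- 2 x}] = 4 x^{2} e^{- 2 x} = f(x).
F(1) = - \frac{5}{e^{2}}; F(-1/2) = - \frac{e}{2}.
Integral = F(1) - F(-1/2) = - \frac{5}{e^{2}} + \frac{e}{2}.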